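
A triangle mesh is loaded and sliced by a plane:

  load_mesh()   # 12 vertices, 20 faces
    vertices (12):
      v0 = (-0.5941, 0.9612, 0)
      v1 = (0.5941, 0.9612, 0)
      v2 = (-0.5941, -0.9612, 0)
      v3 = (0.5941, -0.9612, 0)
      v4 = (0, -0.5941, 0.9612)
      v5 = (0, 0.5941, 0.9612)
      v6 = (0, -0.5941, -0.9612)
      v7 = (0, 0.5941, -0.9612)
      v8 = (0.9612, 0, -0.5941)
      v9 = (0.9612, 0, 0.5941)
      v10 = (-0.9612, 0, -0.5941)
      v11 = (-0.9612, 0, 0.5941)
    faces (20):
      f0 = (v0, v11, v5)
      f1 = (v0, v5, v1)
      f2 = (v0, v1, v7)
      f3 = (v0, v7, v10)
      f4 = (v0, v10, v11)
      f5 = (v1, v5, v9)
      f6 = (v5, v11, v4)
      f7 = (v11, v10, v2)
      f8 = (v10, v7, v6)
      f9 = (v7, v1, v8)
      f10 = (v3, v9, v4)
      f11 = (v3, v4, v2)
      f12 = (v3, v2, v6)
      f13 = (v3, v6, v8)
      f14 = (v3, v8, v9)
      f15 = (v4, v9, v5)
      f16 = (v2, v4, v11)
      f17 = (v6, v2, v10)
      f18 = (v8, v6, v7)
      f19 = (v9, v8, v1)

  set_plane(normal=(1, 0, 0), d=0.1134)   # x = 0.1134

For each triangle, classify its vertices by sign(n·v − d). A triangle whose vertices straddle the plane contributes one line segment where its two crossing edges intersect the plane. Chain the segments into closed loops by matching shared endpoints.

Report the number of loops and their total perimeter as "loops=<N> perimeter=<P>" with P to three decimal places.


loops=1 perimeter=6.219

Straddling triangles (10 of 20):
  (v0,v5,v1) [--+] → (0.1134, 0.664171, 0.777729)–(0.1134, 0.9612, 0)  len=0.8325
  (v0,v1,v7) [-+-] → (0.1134, 0.9612, 0)–(0.1134, 0.664171, -0.777729)  len=0.8325
  (v1,v5,v9) [+-+] → (0.1134, 0.664171, 0.777729)–(0.1134, 0.52401, 0.91789)  len=0.1982
  (v7,v1,v8) [-++] → (0.1134, 0.664171, -0.777729)–(0.1134, 0.52401, -0.91789)  len=0.1982
  (v3,v9,v4) [++-] → (0.1134, -0.52401, 0.91789)–(0.1134, -0.664171, 0.777729)  len=0.1982
  (v3,v4,v2) [+--] → (0.1134, -0.664171, 0.777729)–(0.1134, -0.9612, 0)  len=0.8325
  (v3,v2,v6) [+--] → (0.1134, -0.9612, 0)–(0.1134, -0.664171, -0.777729)  len=0.8325
  (v3,v6,v8) [+-+] → (0.1134, -0.664171, -0.777729)–(0.1134, -0.52401, -0.91789)  len=0.1982
  (v4,v9,v5) [-+-] → (0.1134, -0.52401, 0.91789)–(0.1134, 0.52401, 0.91789)  len=1.0480
  (v8,v6,v7) [+--] → (0.1134, -0.52401, -0.91789)–(0.1134, 0.52401, -0.91789)  len=1.0480

Chained into 1 loop(s):
  loop 1: 10 segments, perimeter = 6.2190
Total perimeter = 6.219


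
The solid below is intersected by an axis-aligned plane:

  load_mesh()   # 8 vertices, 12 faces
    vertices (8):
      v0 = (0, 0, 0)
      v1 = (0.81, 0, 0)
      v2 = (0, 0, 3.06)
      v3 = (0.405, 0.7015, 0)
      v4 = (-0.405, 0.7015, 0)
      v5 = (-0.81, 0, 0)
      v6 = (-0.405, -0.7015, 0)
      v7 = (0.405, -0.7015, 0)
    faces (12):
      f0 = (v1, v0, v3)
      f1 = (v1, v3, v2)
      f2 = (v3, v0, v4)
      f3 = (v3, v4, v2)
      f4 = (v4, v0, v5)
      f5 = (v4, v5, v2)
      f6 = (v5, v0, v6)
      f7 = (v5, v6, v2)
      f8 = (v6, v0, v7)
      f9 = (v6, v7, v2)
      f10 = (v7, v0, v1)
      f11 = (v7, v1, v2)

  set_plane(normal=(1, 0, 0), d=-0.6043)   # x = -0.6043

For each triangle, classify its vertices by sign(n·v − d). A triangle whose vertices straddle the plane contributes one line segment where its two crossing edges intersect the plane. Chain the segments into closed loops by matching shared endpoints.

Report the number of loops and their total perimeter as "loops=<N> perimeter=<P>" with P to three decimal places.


loops=1 perimeter=2.422

Straddling triangles (4 of 12):
  (v4,v0,v5) [++-] → (-0.6043, 0, 0)–(-0.6043, 0.356293, 0)  len=0.3563
  (v4,v5,v2) [+-+] → (-0.6043, 0.356293, 0)–(-0.6043, 0, 0.777089)  len=0.8549
  (v5,v0,v6) [-++] → (-0.6043, 0, 0)–(-0.6043, -0.356293, 0)  len=0.3563
  (v5,v6,v2) [-++] → (-0.6043, -0.356293, 0)–(-0.6043, 0, 0.777089)  len=0.8549

Chained into 1 loop(s):
  loop 1: 4 segments, perimeter = 2.4223
Total perimeter = 2.422


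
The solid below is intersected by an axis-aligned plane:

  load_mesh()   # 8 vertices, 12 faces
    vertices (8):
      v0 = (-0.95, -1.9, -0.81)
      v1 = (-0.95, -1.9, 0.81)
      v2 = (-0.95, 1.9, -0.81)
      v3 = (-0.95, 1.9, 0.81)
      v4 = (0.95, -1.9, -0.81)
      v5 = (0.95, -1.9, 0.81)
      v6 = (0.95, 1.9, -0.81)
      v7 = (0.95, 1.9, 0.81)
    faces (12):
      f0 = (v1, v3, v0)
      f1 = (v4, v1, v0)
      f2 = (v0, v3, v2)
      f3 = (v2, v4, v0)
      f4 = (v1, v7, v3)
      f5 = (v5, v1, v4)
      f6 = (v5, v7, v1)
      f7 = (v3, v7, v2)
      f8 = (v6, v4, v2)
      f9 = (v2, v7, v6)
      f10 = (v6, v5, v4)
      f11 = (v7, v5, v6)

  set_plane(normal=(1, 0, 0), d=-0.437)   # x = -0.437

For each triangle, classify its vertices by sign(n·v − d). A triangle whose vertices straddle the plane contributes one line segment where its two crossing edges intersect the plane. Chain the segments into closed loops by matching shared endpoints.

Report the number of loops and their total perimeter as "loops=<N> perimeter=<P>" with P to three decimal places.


Straddling triangles (8 of 12):
  (v4,v1,v0) [+--] → (-0.437, -1.9, 0.3726)–(-0.437, -1.9, -0.81)  len=1.1826
  (v2,v4,v0) [-+-] → (-0.437, 0.874, -0.81)–(-0.437, -1.9, -0.81)  len=2.7740
  (v1,v7,v3) [-+-] → (-0.437, -0.874, 0.81)–(-0.437, 1.9, 0.81)  len=2.7740
  (v5,v1,v4) [+-+] → (-0.437, -1.9, 0.81)–(-0.437, -1.9, 0.3726)  len=0.4374
  (v5,v7,v1) [++-] → (-0.437, -0.874, 0.81)–(-0.437, -1.9, 0.81)  len=1.0260
  (v3,v7,v2) [-+-] → (-0.437, 1.9, 0.81)–(-0.437, 1.9, -0.3726)  len=1.1826
  (v6,v4,v2) [++-] → (-0.437, 0.874, -0.81)–(-0.437, 1.9, -0.81)  len=1.0260
  (v2,v7,v6) [-++] → (-0.437, 1.9, -0.3726)–(-0.437, 1.9, -0.81)  len=0.4374

Chained into 1 loop(s):
  loop 1: 8 segments, perimeter = 10.8400
Total perimeter = 10.840

loops=1 perimeter=10.840


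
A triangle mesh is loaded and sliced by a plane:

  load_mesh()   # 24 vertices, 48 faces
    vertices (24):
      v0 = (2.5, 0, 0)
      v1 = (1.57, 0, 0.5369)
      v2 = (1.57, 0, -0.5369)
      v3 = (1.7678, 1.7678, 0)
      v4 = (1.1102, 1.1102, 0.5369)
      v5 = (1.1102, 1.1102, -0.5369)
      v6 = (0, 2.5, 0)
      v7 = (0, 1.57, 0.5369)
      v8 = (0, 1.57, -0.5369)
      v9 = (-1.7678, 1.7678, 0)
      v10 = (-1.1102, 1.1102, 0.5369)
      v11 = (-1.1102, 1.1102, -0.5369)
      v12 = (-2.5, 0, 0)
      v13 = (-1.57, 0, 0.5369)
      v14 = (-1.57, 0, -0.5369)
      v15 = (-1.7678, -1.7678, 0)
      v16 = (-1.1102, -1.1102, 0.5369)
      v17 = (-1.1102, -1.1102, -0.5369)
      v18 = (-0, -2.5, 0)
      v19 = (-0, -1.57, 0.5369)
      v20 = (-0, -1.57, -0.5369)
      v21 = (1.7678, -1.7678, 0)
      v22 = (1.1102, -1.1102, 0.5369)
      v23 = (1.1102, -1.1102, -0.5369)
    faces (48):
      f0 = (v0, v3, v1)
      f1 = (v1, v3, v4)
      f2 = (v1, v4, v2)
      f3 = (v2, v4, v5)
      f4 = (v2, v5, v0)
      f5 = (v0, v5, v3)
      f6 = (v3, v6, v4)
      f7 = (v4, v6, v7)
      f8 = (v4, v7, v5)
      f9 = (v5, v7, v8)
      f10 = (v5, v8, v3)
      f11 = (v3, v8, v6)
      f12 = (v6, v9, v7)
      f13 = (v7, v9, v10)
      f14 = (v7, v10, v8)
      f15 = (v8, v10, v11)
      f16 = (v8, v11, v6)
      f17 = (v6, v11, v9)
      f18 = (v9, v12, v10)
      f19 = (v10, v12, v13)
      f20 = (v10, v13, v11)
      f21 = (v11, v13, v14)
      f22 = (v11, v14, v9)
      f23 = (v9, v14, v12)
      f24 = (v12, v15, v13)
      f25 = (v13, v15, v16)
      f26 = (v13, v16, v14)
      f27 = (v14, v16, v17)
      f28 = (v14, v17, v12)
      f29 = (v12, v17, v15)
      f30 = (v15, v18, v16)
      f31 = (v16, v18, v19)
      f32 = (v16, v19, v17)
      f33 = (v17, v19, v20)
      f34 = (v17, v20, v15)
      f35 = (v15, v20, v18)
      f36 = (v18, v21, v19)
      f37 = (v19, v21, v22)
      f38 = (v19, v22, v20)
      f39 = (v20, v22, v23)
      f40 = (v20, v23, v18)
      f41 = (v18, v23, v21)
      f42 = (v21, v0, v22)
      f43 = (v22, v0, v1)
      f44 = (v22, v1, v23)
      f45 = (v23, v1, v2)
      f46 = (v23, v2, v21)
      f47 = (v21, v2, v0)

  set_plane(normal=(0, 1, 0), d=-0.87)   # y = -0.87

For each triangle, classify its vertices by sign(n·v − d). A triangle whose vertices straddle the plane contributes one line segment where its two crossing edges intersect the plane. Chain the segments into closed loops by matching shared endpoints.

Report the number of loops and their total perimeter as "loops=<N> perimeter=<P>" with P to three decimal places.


Straddling triangles (12 of 48):
  (v12,v15,v13) [+-+] → (-2.13966, -0.87, 0)–(-1.66734, -0.87, 0.272672)  len=0.5454
  (v13,v15,v16) [+--] → (-1.66734, -0.87, 0.272672)–(-1.20968, -0.87, 0.5369)  len=0.5285
  (v13,v16,v14) [+-+] → (-1.20968, -0.87, 0.5369)–(-1.20968, -0.87, 0.304575)  len=0.2323
  (v14,v16,v17) [+--] → (-1.20968, -0.87, 0.304575)–(-1.20968, -0.87, -0.5369)  len=0.8415
  (v14,v17,v12) [+-+] → (-1.20968, -0.87, -0.5369)–(-1.41089, -0.87, -0.420738)  len=0.2323
  (v12,v17,v15) [+--] → (-1.41089, -0.87, -0.420738)–(-2.13966, -0.87, 0)  len=0.8415
  (v21,v0,v22) [-+-] → (2.13966, -0.87, 0)–(1.41089, -0.87, 0.420738)  len=0.8415
  (v22,v0,v1) [-++] → (1.41089, -0.87, 0.420738)–(1.20968, -0.87, 0.5369)  len=0.2323
  (v22,v1,v23) [-+-] → (1.20968, -0.87, 0.5369)–(1.20968, -0.87, -0.304575)  len=0.8415
  (v23,v1,v2) [-++] → (1.20968, -0.87, -0.304575)–(1.20968, -0.87, -0.5369)  len=0.2323
  (v23,v2,v21) [-+-] → (1.20968, -0.87, -0.5369)–(1.66734, -0.87, -0.272672)  len=0.5285
  (v21,v2,v0) [-++] → (1.66734, -0.87, -0.272672)–(2.13966, -0.87, 0)  len=0.5454

Chained into 2 loop(s):
  loop 1: 6 segments, perimeter = 3.2215
  loop 2: 6 segments, perimeter = 3.2215
Total perimeter = 6.443

loops=2 perimeter=6.443


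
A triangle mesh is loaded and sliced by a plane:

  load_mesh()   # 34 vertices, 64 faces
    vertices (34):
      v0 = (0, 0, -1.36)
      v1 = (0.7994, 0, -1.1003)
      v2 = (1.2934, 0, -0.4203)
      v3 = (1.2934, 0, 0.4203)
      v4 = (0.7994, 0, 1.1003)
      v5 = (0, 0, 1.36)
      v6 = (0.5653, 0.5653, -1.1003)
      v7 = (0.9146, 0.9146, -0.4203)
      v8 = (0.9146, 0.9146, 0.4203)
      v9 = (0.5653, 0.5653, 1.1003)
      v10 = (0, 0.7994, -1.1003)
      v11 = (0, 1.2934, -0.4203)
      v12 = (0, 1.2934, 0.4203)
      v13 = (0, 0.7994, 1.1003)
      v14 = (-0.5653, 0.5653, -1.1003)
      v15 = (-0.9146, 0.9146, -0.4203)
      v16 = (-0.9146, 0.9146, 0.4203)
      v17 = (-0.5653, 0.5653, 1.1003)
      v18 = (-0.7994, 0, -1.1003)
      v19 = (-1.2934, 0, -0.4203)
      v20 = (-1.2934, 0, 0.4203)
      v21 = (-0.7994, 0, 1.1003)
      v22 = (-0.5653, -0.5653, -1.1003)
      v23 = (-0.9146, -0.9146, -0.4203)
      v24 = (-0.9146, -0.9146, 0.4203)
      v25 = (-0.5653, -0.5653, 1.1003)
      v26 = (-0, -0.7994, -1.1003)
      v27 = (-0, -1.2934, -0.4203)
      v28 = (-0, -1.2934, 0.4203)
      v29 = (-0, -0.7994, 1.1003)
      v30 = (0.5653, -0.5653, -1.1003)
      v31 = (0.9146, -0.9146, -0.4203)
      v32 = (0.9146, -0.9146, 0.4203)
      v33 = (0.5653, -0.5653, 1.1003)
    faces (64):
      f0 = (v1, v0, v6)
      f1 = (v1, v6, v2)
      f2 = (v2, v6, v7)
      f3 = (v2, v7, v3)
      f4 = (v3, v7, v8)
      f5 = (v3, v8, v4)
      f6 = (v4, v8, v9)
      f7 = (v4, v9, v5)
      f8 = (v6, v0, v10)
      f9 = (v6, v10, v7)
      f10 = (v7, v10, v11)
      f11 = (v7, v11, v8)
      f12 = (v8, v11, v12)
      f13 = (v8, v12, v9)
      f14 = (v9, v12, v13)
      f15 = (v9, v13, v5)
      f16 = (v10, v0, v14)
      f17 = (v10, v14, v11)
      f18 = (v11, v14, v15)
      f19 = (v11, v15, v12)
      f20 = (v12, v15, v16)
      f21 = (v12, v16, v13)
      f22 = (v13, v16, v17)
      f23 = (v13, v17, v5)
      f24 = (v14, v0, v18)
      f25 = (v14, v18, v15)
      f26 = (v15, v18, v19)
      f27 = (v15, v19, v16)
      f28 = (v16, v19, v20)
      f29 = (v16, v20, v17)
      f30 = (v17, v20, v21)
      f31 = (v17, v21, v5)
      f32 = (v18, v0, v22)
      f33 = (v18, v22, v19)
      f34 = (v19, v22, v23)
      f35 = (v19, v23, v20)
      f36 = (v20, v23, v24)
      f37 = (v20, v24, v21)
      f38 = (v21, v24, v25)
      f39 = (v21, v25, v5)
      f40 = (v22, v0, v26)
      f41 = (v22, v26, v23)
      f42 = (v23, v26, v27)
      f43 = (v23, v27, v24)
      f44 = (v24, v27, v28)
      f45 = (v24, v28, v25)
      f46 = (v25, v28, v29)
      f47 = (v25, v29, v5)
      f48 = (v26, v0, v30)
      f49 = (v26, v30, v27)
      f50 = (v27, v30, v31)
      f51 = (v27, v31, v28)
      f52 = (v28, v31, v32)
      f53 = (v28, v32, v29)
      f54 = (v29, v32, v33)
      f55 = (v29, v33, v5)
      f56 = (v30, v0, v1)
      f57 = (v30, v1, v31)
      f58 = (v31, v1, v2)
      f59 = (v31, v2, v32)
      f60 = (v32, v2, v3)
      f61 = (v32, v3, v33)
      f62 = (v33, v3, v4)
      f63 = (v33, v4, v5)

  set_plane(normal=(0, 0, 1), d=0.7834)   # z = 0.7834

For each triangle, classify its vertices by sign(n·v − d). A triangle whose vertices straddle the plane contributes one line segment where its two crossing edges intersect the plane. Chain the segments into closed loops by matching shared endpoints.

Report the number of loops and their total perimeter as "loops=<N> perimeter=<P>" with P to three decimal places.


Straddling triangles (16 of 64):
  (v3,v8,v4) [--+] → (0.853087, 0.426231, 0.7834)–(1.02962, 0, 0.7834)  len=0.4613
  (v4,v8,v9) [+-+] → (0.853087, 0.426231, 0.7834)–(0.728084, 0.728084, 0.7834)  len=0.3267
  (v8,v12,v9) [--+] → (0.301854, 0.904616, 0.7834)–(0.728084, 0.728084, 0.7834)  len=0.4613
  (v9,v12,v13) [+-+] → (0.301854, 0.904616, 0.7834)–(0, 1.02962, 0.7834)  len=0.3267
  (v12,v16,v13) [--+] → (-0.426231, 0.853087, 0.7834)–(0, 1.02962, 0.7834)  len=0.4613
  (v13,v16,v17) [+-+] → (-0.426231, 0.853087, 0.7834)–(-0.728084, 0.728084, 0.7834)  len=0.3267
  (v16,v20,v17) [--+] → (-0.904616, 0.301854, 0.7834)–(-0.728084, 0.728084, 0.7834)  len=0.4613
  (v17,v20,v21) [+-+] → (-0.904616, 0.301854, 0.7834)–(-1.02962, 0, 0.7834)  len=0.3267
  (v20,v24,v21) [--+] → (-0.853087, -0.426231, 0.7834)–(-1.02962, 0, 0.7834)  len=0.4613
  (v21,v24,v25) [+-+] → (-0.853087, -0.426231, 0.7834)–(-0.728084, -0.728084, 0.7834)  len=0.3267
  (v24,v28,v25) [--+] → (-0.301854, -0.904616, 0.7834)–(-0.728084, -0.728084, 0.7834)  len=0.4613
  (v25,v28,v29) [+-+] → (-0.301854, -0.904616, 0.7834)–(0, -1.02962, 0.7834)  len=0.3267
  (v28,v32,v29) [--+] → (0.426231, -0.853087, 0.7834)–(0, -1.02962, 0.7834)  len=0.4613
  (v29,v32,v33) [+-+] → (0.426231, -0.853087, 0.7834)–(0.728084, -0.728084, 0.7834)  len=0.3267
  (v32,v3,v33) [--+] → (0.904616, -0.301854, 0.7834)–(0.728084, -0.728084, 0.7834)  len=0.4613
  (v33,v3,v4) [+-+] → (0.904616, -0.301854, 0.7834)–(1.02962, 0, 0.7834)  len=0.3267

Chained into 1 loop(s):
  loop 1: 16 segments, perimeter = 6.3044
Total perimeter = 6.304

loops=1 perimeter=6.304


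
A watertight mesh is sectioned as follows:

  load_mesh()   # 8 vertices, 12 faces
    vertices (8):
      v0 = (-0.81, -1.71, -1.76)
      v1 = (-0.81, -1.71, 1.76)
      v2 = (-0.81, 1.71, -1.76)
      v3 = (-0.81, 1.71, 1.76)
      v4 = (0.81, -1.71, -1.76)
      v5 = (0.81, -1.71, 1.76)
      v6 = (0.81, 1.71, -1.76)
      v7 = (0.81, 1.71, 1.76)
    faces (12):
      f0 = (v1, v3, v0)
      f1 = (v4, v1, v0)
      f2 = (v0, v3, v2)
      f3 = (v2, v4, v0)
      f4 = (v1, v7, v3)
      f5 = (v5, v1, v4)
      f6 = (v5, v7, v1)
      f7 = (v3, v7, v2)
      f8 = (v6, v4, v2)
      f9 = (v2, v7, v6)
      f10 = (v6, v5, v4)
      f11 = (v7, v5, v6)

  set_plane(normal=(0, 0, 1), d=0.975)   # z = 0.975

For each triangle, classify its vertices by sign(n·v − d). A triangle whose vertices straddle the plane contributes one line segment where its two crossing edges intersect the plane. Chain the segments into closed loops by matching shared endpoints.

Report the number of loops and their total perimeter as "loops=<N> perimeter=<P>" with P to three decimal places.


loops=1 perimeter=10.080

Straddling triangles (8 of 12):
  (v1,v3,v0) [++-] → (-0.81, 0.947301, 0.975)–(-0.81, -1.71, 0.975)  len=2.6573
  (v4,v1,v0) [-+-] → (-0.448722, -1.71, 0.975)–(-0.81, -1.71, 0.975)  len=0.3613
  (v0,v3,v2) [-+-] → (-0.81, 0.947301, 0.975)–(-0.81, 1.71, 0.975)  len=0.7627
  (v5,v1,v4) [++-] → (-0.448722, -1.71, 0.975)–(0.81, -1.71, 0.975)  len=1.2587
  (v3,v7,v2) [++-] → (0.448722, 1.71, 0.975)–(-0.81, 1.71, 0.975)  len=1.2587
  (v2,v7,v6) [-+-] → (0.448722, 1.71, 0.975)–(0.81, 1.71, 0.975)  len=0.3613
  (v6,v5,v4) [-+-] → (0.81, -0.947301, 0.975)–(0.81, -1.71, 0.975)  len=0.7627
  (v7,v5,v6) [++-] → (0.81, -0.947301, 0.975)–(0.81, 1.71, 0.975)  len=2.6573

Chained into 1 loop(s):
  loop 1: 8 segments, perimeter = 10.0800
Total perimeter = 10.080


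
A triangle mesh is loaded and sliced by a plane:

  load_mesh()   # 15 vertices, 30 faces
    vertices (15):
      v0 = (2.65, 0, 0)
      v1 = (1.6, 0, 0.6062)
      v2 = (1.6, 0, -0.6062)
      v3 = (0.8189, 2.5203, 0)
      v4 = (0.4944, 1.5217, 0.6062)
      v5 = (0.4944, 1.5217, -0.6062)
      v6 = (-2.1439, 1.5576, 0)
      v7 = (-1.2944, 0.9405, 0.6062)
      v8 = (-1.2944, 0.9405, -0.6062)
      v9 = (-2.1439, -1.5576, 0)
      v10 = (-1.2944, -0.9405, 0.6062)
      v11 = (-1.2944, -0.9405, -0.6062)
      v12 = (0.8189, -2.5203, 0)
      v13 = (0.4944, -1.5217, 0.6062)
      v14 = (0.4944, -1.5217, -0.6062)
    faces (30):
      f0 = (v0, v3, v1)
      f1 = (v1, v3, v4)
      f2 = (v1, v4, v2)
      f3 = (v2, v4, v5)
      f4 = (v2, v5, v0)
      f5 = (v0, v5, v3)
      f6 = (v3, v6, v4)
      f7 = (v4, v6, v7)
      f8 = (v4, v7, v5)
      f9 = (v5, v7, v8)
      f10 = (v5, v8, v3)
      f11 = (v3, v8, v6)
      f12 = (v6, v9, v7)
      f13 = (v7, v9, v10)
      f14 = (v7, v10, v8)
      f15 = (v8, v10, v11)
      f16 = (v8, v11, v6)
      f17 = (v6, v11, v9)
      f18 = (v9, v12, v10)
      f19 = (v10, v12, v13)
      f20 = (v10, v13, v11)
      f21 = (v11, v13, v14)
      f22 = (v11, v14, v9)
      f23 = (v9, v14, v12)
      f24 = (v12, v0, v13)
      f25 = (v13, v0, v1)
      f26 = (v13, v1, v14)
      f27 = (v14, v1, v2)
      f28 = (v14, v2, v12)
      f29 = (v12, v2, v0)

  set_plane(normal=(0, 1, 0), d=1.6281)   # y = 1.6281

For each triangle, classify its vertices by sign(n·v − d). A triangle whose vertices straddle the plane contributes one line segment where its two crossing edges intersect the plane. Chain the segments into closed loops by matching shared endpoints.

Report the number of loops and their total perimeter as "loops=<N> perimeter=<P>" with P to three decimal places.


loops=1 perimeter=7.196

Straddling triangles (6 of 30):
  (v0,v3,v1) [-+-] → (1.46712, 1.6281, 0)–(1.09541, 1.6281, 0.214598)  len=0.4292
  (v1,v3,v4) [-+-] → (1.09541, 1.6281, 0.214598)–(0.528975, 1.6281, 0.54161)  len=0.6541
  (v0,v5,v3) [--+] → (0.528975, 1.6281, -0.54161)–(1.46712, 1.6281, 0)  len=1.0833
  (v3,v6,v4) [+--] → (-1.92693, 1.6281, 0)–(0.528975, 1.6281, 0.54161)  len=2.5149
  (v5,v8,v3) [--+] → (-0.374597, 1.6281, -0.342355)–(0.528975, 1.6281, -0.54161)  len=0.9253
  (v3,v8,v6) [+--] → (-0.374597, 1.6281, -0.342355)–(-1.92693, 1.6281, 0)  len=1.5896

Chained into 1 loop(s):
  loop 1: 6 segments, perimeter = 7.1964
Total perimeter = 7.196


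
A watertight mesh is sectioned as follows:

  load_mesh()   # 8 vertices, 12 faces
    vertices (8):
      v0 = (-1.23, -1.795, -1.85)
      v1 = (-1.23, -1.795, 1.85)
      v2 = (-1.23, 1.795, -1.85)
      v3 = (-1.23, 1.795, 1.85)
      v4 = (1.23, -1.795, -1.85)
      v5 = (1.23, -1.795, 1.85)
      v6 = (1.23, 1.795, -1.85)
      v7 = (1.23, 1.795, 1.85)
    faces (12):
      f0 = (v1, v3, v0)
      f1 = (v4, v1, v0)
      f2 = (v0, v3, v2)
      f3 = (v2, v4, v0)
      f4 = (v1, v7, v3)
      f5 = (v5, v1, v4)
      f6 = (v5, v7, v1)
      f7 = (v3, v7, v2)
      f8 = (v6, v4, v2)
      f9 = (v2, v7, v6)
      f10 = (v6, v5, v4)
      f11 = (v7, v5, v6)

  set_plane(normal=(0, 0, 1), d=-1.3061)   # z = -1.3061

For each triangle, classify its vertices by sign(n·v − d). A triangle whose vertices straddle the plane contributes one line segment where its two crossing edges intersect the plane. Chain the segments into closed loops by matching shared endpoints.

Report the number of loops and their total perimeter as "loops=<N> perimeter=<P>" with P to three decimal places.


Straddling triangles (8 of 12):
  (v1,v3,v0) [++-] → (-1.23, -1.26727, -1.3061)–(-1.23, -1.795, -1.3061)  len=0.5277
  (v4,v1,v0) [-+-] → (0.86838, -1.795, -1.3061)–(-1.23, -1.795, -1.3061)  len=2.0984
  (v0,v3,v2) [-+-] → (-1.23, -1.26727, -1.3061)–(-1.23, 1.795, -1.3061)  len=3.0623
  (v5,v1,v4) [++-] → (0.86838, -1.795, -1.3061)–(1.23, -1.795, -1.3061)  len=0.3616
  (v3,v7,v2) [++-] → (-0.86838, 1.795, -1.3061)–(-1.23, 1.795, -1.3061)  len=0.3616
  (v2,v7,v6) [-+-] → (-0.86838, 1.795, -1.3061)–(1.23, 1.795, -1.3061)  len=2.0984
  (v6,v5,v4) [-+-] → (1.23, 1.26727, -1.3061)–(1.23, -1.795, -1.3061)  len=3.0623
  (v7,v5,v6) [++-] → (1.23, 1.26727, -1.3061)–(1.23, 1.795, -1.3061)  len=0.5277

Chained into 1 loop(s):
  loop 1: 8 segments, perimeter = 12.1000
Total perimeter = 12.100

loops=1 perimeter=12.100


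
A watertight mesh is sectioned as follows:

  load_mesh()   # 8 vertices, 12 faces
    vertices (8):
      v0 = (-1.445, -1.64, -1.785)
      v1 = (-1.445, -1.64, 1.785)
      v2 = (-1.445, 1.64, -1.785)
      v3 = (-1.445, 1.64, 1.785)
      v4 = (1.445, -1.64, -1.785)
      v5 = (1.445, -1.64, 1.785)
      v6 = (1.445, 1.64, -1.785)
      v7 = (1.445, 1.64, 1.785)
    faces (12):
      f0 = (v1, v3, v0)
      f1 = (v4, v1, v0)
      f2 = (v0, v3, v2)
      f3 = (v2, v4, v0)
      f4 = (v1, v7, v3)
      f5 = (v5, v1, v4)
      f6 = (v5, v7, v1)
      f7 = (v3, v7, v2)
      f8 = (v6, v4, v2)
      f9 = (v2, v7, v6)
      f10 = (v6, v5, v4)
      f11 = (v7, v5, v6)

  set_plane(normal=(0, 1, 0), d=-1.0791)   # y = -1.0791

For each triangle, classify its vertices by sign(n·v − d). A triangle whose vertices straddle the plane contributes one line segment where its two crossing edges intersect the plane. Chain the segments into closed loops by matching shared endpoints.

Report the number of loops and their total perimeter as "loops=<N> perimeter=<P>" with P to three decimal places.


loops=1 perimeter=12.920

Straddling triangles (8 of 12):
  (v1,v3,v0) [-+-] → (-1.445, -1.0791, 1.785)–(-1.445, -1.0791, -1.17451)  len=2.9595
  (v0,v3,v2) [-++] → (-1.445, -1.0791, -1.17451)–(-1.445, -1.0791, -1.785)  len=0.6105
  (v2,v4,v0) [+--] → (0.950792, -1.0791, -1.785)–(-1.445, -1.0791, -1.785)  len=2.3958
  (v1,v7,v3) [-++] → (-0.950792, -1.0791, 1.785)–(-1.445, -1.0791, 1.785)  len=0.4942
  (v5,v7,v1) [-+-] → (1.445, -1.0791, 1.785)–(-0.950792, -1.0791, 1.785)  len=2.3958
  (v6,v4,v2) [+-+] → (1.445, -1.0791, -1.785)–(0.950792, -1.0791, -1.785)  len=0.4942
  (v6,v5,v4) [+--] → (1.445, -1.0791, 1.17451)–(1.445, -1.0791, -1.785)  len=2.9595
  (v7,v5,v6) [+-+] → (1.445, -1.0791, 1.785)–(1.445, -1.0791, 1.17451)  len=0.6105

Chained into 1 loop(s):
  loop 1: 8 segments, perimeter = 12.9200
Total perimeter = 12.920


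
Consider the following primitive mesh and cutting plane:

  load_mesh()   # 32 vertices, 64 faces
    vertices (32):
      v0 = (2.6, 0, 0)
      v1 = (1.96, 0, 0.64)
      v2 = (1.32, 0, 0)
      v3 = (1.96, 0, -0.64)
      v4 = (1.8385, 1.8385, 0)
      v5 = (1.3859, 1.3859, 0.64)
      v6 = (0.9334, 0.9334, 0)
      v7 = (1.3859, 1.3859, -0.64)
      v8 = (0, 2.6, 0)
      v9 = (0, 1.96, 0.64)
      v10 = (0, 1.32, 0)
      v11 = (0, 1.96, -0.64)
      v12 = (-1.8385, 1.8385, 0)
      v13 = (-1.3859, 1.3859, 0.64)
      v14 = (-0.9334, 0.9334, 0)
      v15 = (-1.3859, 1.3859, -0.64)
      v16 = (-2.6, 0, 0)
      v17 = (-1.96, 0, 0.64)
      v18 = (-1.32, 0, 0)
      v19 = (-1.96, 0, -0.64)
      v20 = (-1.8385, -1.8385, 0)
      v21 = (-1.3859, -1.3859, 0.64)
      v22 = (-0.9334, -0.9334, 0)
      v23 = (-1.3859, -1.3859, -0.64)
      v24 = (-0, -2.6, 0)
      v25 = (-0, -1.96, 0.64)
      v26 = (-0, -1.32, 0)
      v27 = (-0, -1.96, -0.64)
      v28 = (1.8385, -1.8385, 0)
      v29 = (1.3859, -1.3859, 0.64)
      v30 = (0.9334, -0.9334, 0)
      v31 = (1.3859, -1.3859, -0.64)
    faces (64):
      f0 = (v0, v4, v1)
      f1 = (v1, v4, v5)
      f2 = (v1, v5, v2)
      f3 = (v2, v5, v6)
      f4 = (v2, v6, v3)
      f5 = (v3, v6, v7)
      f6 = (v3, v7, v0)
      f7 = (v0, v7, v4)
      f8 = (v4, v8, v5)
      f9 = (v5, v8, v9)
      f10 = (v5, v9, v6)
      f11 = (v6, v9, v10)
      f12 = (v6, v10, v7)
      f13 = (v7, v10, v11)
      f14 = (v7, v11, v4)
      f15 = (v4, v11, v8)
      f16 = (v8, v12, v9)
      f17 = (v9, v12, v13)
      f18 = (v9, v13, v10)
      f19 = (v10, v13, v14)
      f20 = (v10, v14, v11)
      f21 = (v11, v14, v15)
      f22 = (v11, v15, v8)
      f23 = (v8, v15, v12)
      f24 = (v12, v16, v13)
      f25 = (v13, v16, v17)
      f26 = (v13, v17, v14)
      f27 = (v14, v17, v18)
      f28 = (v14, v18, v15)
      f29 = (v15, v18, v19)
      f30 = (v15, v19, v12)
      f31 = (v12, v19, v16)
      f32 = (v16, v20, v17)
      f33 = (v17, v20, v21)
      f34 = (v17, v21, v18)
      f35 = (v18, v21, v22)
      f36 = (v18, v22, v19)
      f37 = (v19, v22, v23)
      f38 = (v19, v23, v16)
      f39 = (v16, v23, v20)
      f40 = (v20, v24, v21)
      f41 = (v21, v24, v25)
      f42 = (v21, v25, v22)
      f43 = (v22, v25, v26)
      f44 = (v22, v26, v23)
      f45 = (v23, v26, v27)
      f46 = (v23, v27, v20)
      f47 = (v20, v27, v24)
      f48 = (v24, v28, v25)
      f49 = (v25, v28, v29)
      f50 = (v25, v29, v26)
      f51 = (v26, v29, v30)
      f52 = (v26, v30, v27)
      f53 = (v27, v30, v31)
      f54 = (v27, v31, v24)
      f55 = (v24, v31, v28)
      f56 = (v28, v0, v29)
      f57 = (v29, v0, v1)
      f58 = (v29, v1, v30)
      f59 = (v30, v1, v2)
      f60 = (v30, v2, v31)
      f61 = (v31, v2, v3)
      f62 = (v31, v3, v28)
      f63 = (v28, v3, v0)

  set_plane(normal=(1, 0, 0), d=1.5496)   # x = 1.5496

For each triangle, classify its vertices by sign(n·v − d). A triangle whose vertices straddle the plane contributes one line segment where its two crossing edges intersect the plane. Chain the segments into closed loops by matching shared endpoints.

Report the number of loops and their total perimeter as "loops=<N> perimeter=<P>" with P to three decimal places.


loops=1 perimeter=9.020

Straddling triangles (18 of 64):
  (v1,v4,v5) [++-] → (1.5496, 1.5496, 0.40852)–(1.5496, 0.990722, 0.64)  len=0.6049
  (v1,v5,v2) [+--] → (1.5496, 0.990722, 0.64)–(1.5496, 0, 0.2296)  len=1.0724
  (v2,v6,v3) [--+] → (1.5496, 0.373142, -0.38415)–(1.5496, 0, -0.2296)  len=0.4039
  (v3,v6,v7) [+--] → (1.5496, 0.373142, -0.38415)–(1.5496, 0.990722, -0.64)  len=0.6685
  (v3,v7,v0) [+-+] → (1.5496, 0.990722, -0.64)–(1.5496, 1.19904, -0.553707)  len=0.2255
  (v0,v7,v4) [+-+] → (1.5496, 1.19904, -0.553707)–(1.5496, 1.5496, -0.40852)  len=0.3794
  (v4,v8,v5) [+--] → (1.5496, 1.95816, 0)–(1.5496, 1.5496, 0.40852)  len=0.5778
  (v7,v11,v4) [--+] → (1.5496, 1.85759, -0.100569)–(1.5496, 1.5496, -0.40852)  len=0.4355
  (v4,v11,v8) [+--] → (1.5496, 1.85759, -0.100569)–(1.5496, 1.95816, 0)  len=0.1422
  (v24,v28,v25) [-+-] → (1.5496, -1.95816, 0)–(1.5496, -1.85759, 0.100569)  len=0.1422
  (v25,v28,v29) [-+-] → (1.5496, -1.85759, 0.100569)–(1.5496, -1.5496, 0.40852)  len=0.4355
  (v24,v31,v28) [--+] → (1.5496, -1.5496, -0.40852)–(1.5496, -1.95816, 0)  len=0.5778
  (v28,v0,v29) [++-] → (1.5496, -1.19904, 0.553707)–(1.5496, -1.5496, 0.40852)  len=0.3794
  (v29,v0,v1) [-++] → (1.5496, -1.19904, 0.553707)–(1.5496, -0.990722, 0.64)  len=0.2255
  (v29,v1,v30) [-+-] → (1.5496, -0.990722, 0.64)–(1.5496, -0.373142, 0.38415)  len=0.6685
  (v30,v1,v2) [-+-] → (1.5496, -0.373142, 0.38415)–(1.5496, 0, 0.2296)  len=0.4039
  (v31,v2,v3) [--+] → (1.5496, 0, -0.2296)–(1.5496, -0.990722, -0.64)  len=1.0724
  (v31,v3,v28) [-++] → (1.5496, -0.990722, -0.64)–(1.5496, -1.5496, -0.40852)  len=0.6049

Chained into 1 loop(s):
  loop 1: 18 segments, perimeter = 9.0202
Total perimeter = 9.020


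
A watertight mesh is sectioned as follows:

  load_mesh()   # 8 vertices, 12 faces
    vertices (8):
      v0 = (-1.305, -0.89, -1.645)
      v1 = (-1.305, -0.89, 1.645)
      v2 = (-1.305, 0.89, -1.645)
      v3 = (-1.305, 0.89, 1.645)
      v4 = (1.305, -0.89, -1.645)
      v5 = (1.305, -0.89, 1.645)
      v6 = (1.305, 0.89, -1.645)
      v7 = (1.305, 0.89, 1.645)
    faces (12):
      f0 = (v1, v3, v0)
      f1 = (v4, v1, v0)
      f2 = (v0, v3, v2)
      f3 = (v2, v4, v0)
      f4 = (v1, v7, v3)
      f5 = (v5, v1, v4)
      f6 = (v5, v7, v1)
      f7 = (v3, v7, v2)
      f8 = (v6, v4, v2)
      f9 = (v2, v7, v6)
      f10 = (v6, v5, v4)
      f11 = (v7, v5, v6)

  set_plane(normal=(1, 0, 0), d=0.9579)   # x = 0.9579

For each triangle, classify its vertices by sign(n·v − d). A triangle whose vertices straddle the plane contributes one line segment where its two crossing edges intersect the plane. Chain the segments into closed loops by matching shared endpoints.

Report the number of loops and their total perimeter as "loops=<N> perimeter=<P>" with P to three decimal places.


Straddling triangles (8 of 12):
  (v4,v1,v0) [+--] → (0.9579, -0.89, -1.20747)–(0.9579, -0.89, -1.645)  len=0.4375
  (v2,v4,v0) [-+-] → (0.9579, -0.65328, -1.645)–(0.9579, -0.89, -1.645)  len=0.2367
  (v1,v7,v3) [-+-] → (0.9579, 0.65328, 1.645)–(0.9579, 0.89, 1.645)  len=0.2367
  (v5,v1,v4) [+-+] → (0.9579, -0.89, 1.645)–(0.9579, -0.89, -1.20747)  len=2.8525
  (v5,v7,v1) [++-] → (0.9579, 0.65328, 1.645)–(0.9579, -0.89, 1.645)  len=1.5433
  (v3,v7,v2) [-+-] → (0.9579, 0.89, 1.645)–(0.9579, 0.89, 1.20747)  len=0.4375
  (v6,v4,v2) [++-] → (0.9579, -0.65328, -1.645)–(0.9579, 0.89, -1.645)  len=1.5433
  (v2,v7,v6) [-++] → (0.9579, 0.89, 1.20747)–(0.9579, 0.89, -1.645)  len=2.8525

Chained into 1 loop(s):
  loop 1: 8 segments, perimeter = 10.1400
Total perimeter = 10.140

loops=1 perimeter=10.140


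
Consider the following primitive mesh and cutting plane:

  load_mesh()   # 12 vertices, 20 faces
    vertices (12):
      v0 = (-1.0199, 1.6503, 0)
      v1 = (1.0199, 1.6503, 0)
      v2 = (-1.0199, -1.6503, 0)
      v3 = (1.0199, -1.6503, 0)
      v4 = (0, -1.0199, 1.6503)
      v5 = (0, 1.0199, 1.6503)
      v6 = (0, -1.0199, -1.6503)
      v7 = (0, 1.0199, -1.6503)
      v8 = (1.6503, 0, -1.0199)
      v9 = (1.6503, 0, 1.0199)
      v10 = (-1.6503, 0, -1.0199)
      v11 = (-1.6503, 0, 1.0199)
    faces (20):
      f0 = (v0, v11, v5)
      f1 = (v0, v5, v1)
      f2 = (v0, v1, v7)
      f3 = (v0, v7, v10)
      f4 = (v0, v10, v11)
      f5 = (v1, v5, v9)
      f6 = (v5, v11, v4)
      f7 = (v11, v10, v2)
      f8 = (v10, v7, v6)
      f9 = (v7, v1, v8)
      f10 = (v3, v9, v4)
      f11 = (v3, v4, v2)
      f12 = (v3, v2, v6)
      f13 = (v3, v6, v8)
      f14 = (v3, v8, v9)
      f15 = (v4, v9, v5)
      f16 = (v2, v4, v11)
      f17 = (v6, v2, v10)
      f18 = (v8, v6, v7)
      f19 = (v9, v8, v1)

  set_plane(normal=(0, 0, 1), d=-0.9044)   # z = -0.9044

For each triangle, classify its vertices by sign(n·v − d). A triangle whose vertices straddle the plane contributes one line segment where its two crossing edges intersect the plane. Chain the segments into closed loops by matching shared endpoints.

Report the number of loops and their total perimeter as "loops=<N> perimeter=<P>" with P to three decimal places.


Straddling triangles (10 of 20):
  (v0,v1,v7) [++-] → (0.460973, 1.30483, -0.9044)–(-0.460973, 1.30483, -0.9044)  len=0.9219
  (v0,v7,v10) [+--] → (-0.460973, 1.30483, -0.9044)–(-1.57891, 0.186891, -0.9044)  len=1.5810
  (v0,v10,v11) [+-+] → (-1.57891, 0.186891, -0.9044)–(-1.6503, 0, -0.9044)  len=0.2001
  (v11,v10,v2) [+-+] → (-1.6503, 0, -0.9044)–(-1.57891, -0.186891, -0.9044)  len=0.2001
  (v7,v1,v8) [-+-] → (0.460973, 1.30483, -0.9044)–(1.57891, 0.186891, -0.9044)  len=1.5810
  (v3,v2,v6) [++-] → (-0.460973, -1.30483, -0.9044)–(0.460973, -1.30483, -0.9044)  len=0.9219
  (v3,v6,v8) [+--] → (0.460973, -1.30483, -0.9044)–(1.57891, -0.186891, -0.9044)  len=1.5810
  (v3,v8,v9) [+-+] → (1.57891, -0.186891, -0.9044)–(1.6503, 0, -0.9044)  len=0.2001
  (v6,v2,v10) [-+-] → (-0.460973, -1.30483, -0.9044)–(-1.57891, -0.186891, -0.9044)  len=1.5810
  (v9,v8,v1) [+-+] → (1.6503, 0, -0.9044)–(1.57891, 0.186891, -0.9044)  len=0.2001

Chained into 1 loop(s):
  loop 1: 10 segments, perimeter = 8.9681
Total perimeter = 8.968

loops=1 perimeter=8.968


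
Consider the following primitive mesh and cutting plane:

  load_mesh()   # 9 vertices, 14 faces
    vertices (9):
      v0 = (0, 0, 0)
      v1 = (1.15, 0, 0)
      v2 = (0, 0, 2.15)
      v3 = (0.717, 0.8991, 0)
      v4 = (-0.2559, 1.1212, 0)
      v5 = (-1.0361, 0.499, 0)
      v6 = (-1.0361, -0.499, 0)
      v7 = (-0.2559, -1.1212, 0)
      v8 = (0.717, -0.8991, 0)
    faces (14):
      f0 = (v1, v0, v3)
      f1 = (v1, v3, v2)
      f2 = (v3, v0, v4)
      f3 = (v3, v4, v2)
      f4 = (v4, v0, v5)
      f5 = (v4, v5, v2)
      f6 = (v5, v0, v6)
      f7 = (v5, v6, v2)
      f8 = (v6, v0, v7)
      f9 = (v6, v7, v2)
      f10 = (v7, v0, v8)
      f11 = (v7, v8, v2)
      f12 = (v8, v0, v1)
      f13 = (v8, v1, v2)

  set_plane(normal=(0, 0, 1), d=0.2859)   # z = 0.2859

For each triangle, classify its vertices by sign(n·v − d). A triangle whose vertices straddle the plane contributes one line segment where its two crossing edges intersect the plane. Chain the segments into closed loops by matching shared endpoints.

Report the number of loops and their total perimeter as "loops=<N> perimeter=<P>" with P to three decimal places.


Straddling triangles (7 of 14):
  (v1,v3,v2) [--+] → (0.621656, 0.779541, 0.2859)–(0.997077, 0, 0.2859)  len=0.8652
  (v3,v4,v2) [--+] → (-0.221871, 0.972106, 0.2859)–(0.621656, 0.779541, 0.2859)  len=0.8652
  (v4,v5,v2) [--+] → (-0.898323, 0.432645, 0.2859)–(-0.221871, 0.972106, 0.2859)  len=0.8652
  (v5,v6,v2) [--+] → (-0.898323, -0.432645, 0.2859)–(-0.898323, 0.432645, 0.2859)  len=0.8653
  (v6,v7,v2) [--+] → (-0.221871, -0.972106, 0.2859)–(-0.898323, -0.432645, 0.2859)  len=0.8652
  (v7,v8,v2) [--+] → (0.621656, -0.779541, 0.2859)–(-0.221871, -0.972106, 0.2859)  len=0.8652
  (v8,v1,v2) [--+] → (0.997077, 0, 0.2859)–(0.621656, -0.779541, 0.2859)  len=0.8652

Chained into 1 loop(s):
  loop 1: 7 segments, perimeter = 6.0566
Total perimeter = 6.057

loops=1 perimeter=6.057


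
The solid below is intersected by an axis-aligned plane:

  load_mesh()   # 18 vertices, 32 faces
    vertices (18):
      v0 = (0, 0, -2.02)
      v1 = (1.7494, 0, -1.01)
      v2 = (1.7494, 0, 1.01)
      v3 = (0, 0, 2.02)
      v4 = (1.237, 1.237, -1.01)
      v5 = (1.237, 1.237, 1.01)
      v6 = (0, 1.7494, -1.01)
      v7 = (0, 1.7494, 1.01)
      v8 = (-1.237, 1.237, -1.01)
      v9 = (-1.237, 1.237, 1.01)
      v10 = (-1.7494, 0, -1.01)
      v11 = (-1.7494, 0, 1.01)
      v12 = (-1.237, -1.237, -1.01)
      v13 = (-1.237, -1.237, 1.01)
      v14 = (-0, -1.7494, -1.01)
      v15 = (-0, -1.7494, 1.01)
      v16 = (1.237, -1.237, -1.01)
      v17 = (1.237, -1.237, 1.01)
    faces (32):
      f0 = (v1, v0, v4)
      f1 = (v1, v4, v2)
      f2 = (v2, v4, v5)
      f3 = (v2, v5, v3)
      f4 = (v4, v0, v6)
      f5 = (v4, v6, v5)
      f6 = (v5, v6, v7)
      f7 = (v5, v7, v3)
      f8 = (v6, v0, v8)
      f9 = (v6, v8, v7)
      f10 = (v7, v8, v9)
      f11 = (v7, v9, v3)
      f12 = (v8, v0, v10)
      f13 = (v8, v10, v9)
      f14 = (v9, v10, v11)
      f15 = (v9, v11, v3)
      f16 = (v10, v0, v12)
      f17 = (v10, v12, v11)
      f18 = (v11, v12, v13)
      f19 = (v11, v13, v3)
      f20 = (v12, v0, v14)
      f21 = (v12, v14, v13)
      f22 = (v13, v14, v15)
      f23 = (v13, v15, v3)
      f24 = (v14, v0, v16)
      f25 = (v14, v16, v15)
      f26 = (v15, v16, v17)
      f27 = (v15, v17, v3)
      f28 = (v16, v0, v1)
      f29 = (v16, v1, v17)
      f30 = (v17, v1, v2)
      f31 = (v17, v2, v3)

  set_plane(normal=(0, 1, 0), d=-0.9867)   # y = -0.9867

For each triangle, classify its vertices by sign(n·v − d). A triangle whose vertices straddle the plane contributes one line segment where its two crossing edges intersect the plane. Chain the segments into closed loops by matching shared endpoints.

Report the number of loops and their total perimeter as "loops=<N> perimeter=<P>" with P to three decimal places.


loops=1 perimeter=9.733

Straddling triangles (12 of 32):
  (v10,v0,v12) [++-] → (-0.9867, -0.9867, -1.21437)–(-1.34068, -0.9867, -1.01)  len=0.4087
  (v10,v12,v11) [+-+] → (-1.34068, -0.9867, -1.01)–(-1.34068, -0.9867, -0.601264)  len=0.4087
  (v11,v12,v13) [+--] → (-1.34068, -0.9867, -0.601264)–(-1.34068, -0.9867, 1.01)  len=1.6113
  (v11,v13,v3) [+-+] → (-1.34068, -0.9867, 1.01)–(-0.9867, -0.9867, 1.21437)  len=0.4087
  (v12,v0,v14) [-+-] → (-0.9867, -0.9867, -1.21437)–(0, -0.9867, -1.45034)  len=1.0145
  (v13,v15,v3) [--+] → (0, -0.9867, 1.45034)–(-0.9867, -0.9867, 1.21437)  len=1.0145
  (v14,v0,v16) [-+-] → (0, -0.9867, -1.45034)–(0.9867, -0.9867, -1.21437)  len=1.0145
  (v15,v17,v3) [--+] → (0.9867, -0.9867, 1.21437)–(0, -0.9867, 1.45034)  len=1.0145
  (v16,v0,v1) [-++] → (0.9867, -0.9867, -1.21437)–(1.34068, -0.9867, -1.01)  len=0.4087
  (v16,v1,v17) [-+-] → (1.34068, -0.9867, -1.01)–(1.34068, -0.9867, 0.601264)  len=1.6113
  (v17,v1,v2) [-++] → (1.34068, -0.9867, 0.601264)–(1.34068, -0.9867, 1.01)  len=0.4087
  (v17,v2,v3) [-++] → (1.34068, -0.9867, 1.01)–(0.9867, -0.9867, 1.21437)  len=0.4087

Chained into 1 loop(s):
  loop 1: 12 segments, perimeter = 9.7331
Total perimeter = 9.733


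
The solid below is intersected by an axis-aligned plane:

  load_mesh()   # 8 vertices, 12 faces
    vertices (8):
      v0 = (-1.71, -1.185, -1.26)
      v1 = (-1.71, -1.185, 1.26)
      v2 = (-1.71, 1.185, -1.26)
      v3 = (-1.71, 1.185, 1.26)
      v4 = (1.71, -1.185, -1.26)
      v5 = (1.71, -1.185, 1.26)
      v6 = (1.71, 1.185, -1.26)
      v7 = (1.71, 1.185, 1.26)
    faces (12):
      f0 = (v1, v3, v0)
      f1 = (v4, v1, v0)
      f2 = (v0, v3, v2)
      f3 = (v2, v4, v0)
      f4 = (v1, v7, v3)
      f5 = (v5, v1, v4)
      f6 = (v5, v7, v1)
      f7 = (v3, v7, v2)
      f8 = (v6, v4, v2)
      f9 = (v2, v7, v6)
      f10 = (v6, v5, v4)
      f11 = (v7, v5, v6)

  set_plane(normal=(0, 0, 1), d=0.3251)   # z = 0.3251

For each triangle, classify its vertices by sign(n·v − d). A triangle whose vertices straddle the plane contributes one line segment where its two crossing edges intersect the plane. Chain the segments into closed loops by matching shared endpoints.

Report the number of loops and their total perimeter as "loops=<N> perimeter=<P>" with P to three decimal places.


loops=1 perimeter=11.580

Straddling triangles (8 of 12):
  (v1,v3,v0) [++-] → (-1.71, 0.305749, 0.3251)–(-1.71, -1.185, 0.3251)  len=1.4907
  (v4,v1,v0) [-+-] → (-0.441207, -1.185, 0.3251)–(-1.71, -1.185, 0.3251)  len=1.2688
  (v0,v3,v2) [-+-] → (-1.71, 0.305749, 0.3251)–(-1.71, 1.185, 0.3251)  len=0.8793
  (v5,v1,v4) [++-] → (-0.441207, -1.185, 0.3251)–(1.71, -1.185, 0.3251)  len=2.1512
  (v3,v7,v2) [++-] → (0.441207, 1.185, 0.3251)–(-1.71, 1.185, 0.3251)  len=2.1512
  (v2,v7,v6) [-+-] → (0.441207, 1.185, 0.3251)–(1.71, 1.185, 0.3251)  len=1.2688
  (v6,v5,v4) [-+-] → (1.71, -0.305749, 0.3251)–(1.71, -1.185, 0.3251)  len=0.8793
  (v7,v5,v6) [++-] → (1.71, -0.305749, 0.3251)–(1.71, 1.185, 0.3251)  len=1.4907

Chained into 1 loop(s):
  loop 1: 8 segments, perimeter = 11.5800
Total perimeter = 11.580


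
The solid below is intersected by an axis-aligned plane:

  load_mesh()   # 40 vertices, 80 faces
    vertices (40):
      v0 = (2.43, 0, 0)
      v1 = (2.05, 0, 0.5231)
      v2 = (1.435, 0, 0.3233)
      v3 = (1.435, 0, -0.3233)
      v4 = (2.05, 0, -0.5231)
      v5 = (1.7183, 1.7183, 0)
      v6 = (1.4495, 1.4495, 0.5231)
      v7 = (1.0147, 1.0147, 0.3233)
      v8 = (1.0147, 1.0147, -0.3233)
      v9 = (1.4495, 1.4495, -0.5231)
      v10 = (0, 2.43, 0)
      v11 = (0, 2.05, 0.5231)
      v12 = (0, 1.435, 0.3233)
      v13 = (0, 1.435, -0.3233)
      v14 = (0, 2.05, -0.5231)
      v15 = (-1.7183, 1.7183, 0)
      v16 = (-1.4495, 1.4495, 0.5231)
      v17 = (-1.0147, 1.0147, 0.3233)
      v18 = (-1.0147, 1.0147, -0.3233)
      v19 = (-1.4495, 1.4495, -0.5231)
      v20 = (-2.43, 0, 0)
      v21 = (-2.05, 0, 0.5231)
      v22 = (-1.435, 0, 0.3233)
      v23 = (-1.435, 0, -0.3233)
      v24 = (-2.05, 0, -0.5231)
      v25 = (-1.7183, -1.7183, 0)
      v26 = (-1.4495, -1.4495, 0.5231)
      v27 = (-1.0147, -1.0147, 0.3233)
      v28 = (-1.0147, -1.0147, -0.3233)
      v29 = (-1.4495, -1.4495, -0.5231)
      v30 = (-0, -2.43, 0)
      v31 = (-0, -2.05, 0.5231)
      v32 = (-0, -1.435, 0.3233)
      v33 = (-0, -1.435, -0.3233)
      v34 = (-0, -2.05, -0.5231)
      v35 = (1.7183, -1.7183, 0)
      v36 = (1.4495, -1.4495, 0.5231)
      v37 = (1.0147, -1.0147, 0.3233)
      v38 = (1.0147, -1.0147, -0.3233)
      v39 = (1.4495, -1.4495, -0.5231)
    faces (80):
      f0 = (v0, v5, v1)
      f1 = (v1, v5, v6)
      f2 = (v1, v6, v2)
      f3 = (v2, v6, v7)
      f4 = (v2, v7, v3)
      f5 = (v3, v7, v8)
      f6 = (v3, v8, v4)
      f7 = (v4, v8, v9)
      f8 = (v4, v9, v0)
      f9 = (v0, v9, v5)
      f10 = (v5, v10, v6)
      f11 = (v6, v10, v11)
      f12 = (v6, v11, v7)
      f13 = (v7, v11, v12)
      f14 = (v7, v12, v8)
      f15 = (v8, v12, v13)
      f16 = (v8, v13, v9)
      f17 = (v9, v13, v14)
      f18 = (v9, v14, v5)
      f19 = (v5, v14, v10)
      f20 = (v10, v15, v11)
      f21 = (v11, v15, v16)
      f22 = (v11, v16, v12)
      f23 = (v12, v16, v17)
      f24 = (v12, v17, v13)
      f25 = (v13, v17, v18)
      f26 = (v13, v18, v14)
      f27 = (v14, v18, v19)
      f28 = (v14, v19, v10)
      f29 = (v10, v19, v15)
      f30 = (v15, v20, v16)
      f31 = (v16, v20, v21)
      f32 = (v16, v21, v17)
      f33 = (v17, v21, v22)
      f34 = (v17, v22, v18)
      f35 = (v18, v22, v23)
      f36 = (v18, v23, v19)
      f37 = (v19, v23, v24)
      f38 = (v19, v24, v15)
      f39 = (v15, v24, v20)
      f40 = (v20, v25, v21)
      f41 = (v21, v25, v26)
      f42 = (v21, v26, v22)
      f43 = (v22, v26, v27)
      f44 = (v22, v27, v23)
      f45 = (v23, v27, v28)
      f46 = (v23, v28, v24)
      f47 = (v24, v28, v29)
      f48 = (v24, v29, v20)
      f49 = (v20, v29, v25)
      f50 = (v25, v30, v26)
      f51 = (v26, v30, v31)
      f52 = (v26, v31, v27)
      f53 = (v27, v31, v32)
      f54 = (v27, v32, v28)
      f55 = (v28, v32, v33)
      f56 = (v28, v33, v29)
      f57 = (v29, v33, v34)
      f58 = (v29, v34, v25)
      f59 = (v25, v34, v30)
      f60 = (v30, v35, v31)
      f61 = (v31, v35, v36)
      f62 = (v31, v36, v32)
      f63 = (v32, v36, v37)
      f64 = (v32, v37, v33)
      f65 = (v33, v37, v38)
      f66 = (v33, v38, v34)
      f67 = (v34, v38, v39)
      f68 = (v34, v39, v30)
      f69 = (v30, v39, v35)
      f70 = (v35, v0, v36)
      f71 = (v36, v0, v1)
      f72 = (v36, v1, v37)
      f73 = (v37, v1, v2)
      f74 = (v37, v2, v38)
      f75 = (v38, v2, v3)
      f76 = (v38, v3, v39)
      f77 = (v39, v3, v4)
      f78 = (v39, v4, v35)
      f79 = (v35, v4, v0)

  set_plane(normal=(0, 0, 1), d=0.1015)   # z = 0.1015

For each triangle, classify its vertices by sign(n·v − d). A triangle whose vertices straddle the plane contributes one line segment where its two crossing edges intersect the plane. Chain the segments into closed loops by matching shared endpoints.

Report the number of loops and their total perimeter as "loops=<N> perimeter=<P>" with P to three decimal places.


loops=2 perimeter=23.214

Straddling triangles (32 of 80):
  (v0,v5,v1) [--+] → (1.78266, 1.38489, 0.1015)–(2.35627, 0, 0.1015)  len=1.4990
  (v1,v5,v6) [+-+] → (1.78266, 1.38489, 0.1015)–(1.66614, 1.66614, 0.1015)  len=0.3044
  (v2,v7,v3) [++-] → (1.15887, 0.666632, 0.1015)–(1.435, 0, 0.1015)  len=0.7216
  (v3,v7,v8) [-+-] → (1.15887, 0.666632, 0.1015)–(1.0147, 1.0147, 0.1015)  len=0.3767
  (v5,v10,v6) [--+] → (0.281255, 2.23975, 0.1015)–(1.66614, 1.66614, 0.1015)  len=1.4990
  (v6,v10,v11) [+-+] → (0.281255, 2.23975, 0.1015)–(0, 2.35627, 0.1015)  len=0.3044
  (v7,v12,v8) [++-] → (0.348068, 1.29083, 0.1015)–(1.0147, 1.0147, 0.1015)  len=0.7216
  (v8,v12,v13) [-+-] → (0.348068, 1.29083, 0.1015)–(0, 1.435, 0.1015)  len=0.3767
  (v10,v15,v11) [--+] → (-1.38489, 1.78266, 0.1015)–(0, 2.35627, 0.1015)  len=1.4990
  (v11,v15,v16) [+-+] → (-1.38489, 1.78266, 0.1015)–(-1.66614, 1.66614, 0.1015)  len=0.3044
  (v12,v17,v13) [++-] → (-0.666632, 1.15887, 0.1015)–(0, 1.435, 0.1015)  len=0.7216
  (v13,v17,v18) [-+-] → (-0.666632, 1.15887, 0.1015)–(-1.0147, 1.0147, 0.1015)  len=0.3767
  (v15,v20,v16) [--+] → (-2.23975, 0.281255, 0.1015)–(-1.66614, 1.66614, 0.1015)  len=1.4990
  (v16,v20,v21) [+-+] → (-2.23975, 0.281255, 0.1015)–(-2.35627, 0, 0.1015)  len=0.3044
  (v17,v22,v18) [++-] → (-1.29083, 0.348068, 0.1015)–(-1.0147, 1.0147, 0.1015)  len=0.7216
  (v18,v22,v23) [-+-] → (-1.29083, 0.348068, 0.1015)–(-1.435, 0, 0.1015)  len=0.3767
  (v20,v25,v21) [--+] → (-1.78266, -1.38489, 0.1015)–(-2.35627, 0, 0.1015)  len=1.4990
  (v21,v25,v26) [+-+] → (-1.78266, -1.38489, 0.1015)–(-1.66614, -1.66614, 0.1015)  len=0.3044
  (v22,v27,v23) [++-] → (-1.15887, -0.666632, 0.1015)–(-1.435, 0, 0.1015)  len=0.7216
  (v23,v27,v28) [-+-] → (-1.15887, -0.666632, 0.1015)–(-1.0147, -1.0147, 0.1015)  len=0.3767
  (v25,v30,v26) [--+] → (-0.281255, -2.23975, 0.1015)–(-1.66614, -1.66614, 0.1015)  len=1.4990
  (v26,v30,v31) [+-+] → (-0.281255, -2.23975, 0.1015)–(0, -2.35627, 0.1015)  len=0.3044
  (v27,v32,v28) [++-] → (-0.348068, -1.29083, 0.1015)–(-1.0147, -1.0147, 0.1015)  len=0.7216
  (v28,v32,v33) [-+-] → (-0.348068, -1.29083, 0.1015)–(0, -1.435, 0.1015)  len=0.3767
  (v30,v35,v31) [--+] → (1.38489, -1.78266, 0.1015)–(0, -2.35627, 0.1015)  len=1.4990
  (v31,v35,v36) [+-+] → (1.38489, -1.78266, 0.1015)–(1.66614, -1.66614, 0.1015)  len=0.3044
  (v32,v37,v33) [++-] → (0.666632, -1.15887, 0.1015)–(0, -1.435, 0.1015)  len=0.7216
  (v33,v37,v38) [-+-] → (0.666632, -1.15887, 0.1015)–(1.0147, -1.0147, 0.1015)  len=0.3767
  (v35,v0,v36) [--+] → (2.23975, -0.281255, 0.1015)–(1.66614, -1.66614, 0.1015)  len=1.4990
  (v36,v0,v1) [+-+] → (2.23975, -0.281255, 0.1015)–(2.35627, 0, 0.1015)  len=0.3044
  (v37,v2,v38) [++-] → (1.29083, -0.348068, 0.1015)–(1.0147, -1.0147, 0.1015)  len=0.7216
  (v38,v2,v3) [-+-] → (1.29083, -0.348068, 0.1015)–(1.435, 0, 0.1015)  len=0.3767

Chained into 2 loop(s):
  loop 1: 16 segments, perimeter = 14.4273
  loop 2: 16 segments, perimeter = 8.7864
Total perimeter = 23.214
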